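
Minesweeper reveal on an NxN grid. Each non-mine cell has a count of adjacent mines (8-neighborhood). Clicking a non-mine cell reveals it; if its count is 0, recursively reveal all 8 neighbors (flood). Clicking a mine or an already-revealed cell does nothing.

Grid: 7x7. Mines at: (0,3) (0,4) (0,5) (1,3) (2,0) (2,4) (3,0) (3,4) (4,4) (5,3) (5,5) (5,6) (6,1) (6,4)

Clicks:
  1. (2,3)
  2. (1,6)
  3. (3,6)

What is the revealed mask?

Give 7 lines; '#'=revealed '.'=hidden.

Answer: .......
.....##
...#.##
.....##
.....##
.......
.......

Derivation:
Click 1 (2,3) count=3: revealed 1 new [(2,3)] -> total=1
Click 2 (1,6) count=1: revealed 1 new [(1,6)] -> total=2
Click 3 (3,6) count=0: revealed 7 new [(1,5) (2,5) (2,6) (3,5) (3,6) (4,5) (4,6)] -> total=9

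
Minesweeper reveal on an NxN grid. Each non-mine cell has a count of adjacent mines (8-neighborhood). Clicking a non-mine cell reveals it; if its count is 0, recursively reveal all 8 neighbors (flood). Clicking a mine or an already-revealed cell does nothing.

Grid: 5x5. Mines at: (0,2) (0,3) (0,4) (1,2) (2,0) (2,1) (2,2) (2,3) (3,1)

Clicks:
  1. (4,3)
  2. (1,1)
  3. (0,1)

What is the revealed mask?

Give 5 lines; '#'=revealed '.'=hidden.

Click 1 (4,3) count=0: revealed 6 new [(3,2) (3,3) (3,4) (4,2) (4,3) (4,4)] -> total=6
Click 2 (1,1) count=5: revealed 1 new [(1,1)] -> total=7
Click 3 (0,1) count=2: revealed 1 new [(0,1)] -> total=8

Answer: .#...
.#...
.....
..###
..###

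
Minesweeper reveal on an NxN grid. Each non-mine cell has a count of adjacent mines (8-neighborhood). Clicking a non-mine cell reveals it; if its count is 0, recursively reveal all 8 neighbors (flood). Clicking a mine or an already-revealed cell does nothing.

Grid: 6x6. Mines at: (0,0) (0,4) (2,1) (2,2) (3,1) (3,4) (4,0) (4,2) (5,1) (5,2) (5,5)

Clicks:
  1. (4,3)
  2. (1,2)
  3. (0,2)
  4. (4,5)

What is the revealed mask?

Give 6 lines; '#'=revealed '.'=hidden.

Answer: .###..
.###..
......
......
...#.#
......

Derivation:
Click 1 (4,3) count=3: revealed 1 new [(4,3)] -> total=1
Click 2 (1,2) count=2: revealed 1 new [(1,2)] -> total=2
Click 3 (0,2) count=0: revealed 5 new [(0,1) (0,2) (0,3) (1,1) (1,3)] -> total=7
Click 4 (4,5) count=2: revealed 1 new [(4,5)] -> total=8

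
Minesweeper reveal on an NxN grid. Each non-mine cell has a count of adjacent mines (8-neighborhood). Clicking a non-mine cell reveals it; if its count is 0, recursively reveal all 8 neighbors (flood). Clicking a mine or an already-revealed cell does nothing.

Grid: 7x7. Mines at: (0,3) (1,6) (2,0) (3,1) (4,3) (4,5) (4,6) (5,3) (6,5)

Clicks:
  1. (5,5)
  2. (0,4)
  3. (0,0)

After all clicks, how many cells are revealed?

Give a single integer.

Answer: 8

Derivation:
Click 1 (5,5) count=3: revealed 1 new [(5,5)] -> total=1
Click 2 (0,4) count=1: revealed 1 new [(0,4)] -> total=2
Click 3 (0,0) count=0: revealed 6 new [(0,0) (0,1) (0,2) (1,0) (1,1) (1,2)] -> total=8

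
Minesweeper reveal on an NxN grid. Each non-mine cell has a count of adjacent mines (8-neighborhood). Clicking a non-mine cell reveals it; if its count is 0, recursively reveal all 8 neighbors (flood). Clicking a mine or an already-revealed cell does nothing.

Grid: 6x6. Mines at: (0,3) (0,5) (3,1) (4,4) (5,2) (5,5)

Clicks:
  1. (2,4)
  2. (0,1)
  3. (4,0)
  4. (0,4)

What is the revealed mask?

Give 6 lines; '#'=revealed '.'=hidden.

Click 1 (2,4) count=0: revealed 12 new [(1,2) (1,3) (1,4) (1,5) (2,2) (2,3) (2,4) (2,5) (3,2) (3,3) (3,4) (3,5)] -> total=12
Click 2 (0,1) count=0: revealed 7 new [(0,0) (0,1) (0,2) (1,0) (1,1) (2,0) (2,1)] -> total=19
Click 3 (4,0) count=1: revealed 1 new [(4,0)] -> total=20
Click 4 (0,4) count=2: revealed 1 new [(0,4)] -> total=21

Answer: ###.#.
######
######
..####
#.....
......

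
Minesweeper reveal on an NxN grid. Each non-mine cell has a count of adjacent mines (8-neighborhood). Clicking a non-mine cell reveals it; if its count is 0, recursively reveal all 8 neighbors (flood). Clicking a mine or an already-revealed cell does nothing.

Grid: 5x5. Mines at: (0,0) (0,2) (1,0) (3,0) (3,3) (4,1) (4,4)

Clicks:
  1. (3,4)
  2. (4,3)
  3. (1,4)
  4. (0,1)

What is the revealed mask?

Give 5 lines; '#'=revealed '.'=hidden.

Answer: .#.##
...##
...##
....#
...#.

Derivation:
Click 1 (3,4) count=2: revealed 1 new [(3,4)] -> total=1
Click 2 (4,3) count=2: revealed 1 new [(4,3)] -> total=2
Click 3 (1,4) count=0: revealed 6 new [(0,3) (0,4) (1,3) (1,4) (2,3) (2,4)] -> total=8
Click 4 (0,1) count=3: revealed 1 new [(0,1)] -> total=9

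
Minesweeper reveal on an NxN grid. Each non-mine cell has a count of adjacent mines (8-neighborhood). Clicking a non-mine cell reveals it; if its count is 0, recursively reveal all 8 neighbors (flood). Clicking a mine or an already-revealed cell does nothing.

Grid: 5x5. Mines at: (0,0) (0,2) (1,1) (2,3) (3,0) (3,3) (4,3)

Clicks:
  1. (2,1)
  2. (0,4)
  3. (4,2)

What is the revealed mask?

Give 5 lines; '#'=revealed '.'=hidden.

Answer: ...##
...##
.#...
.....
..#..

Derivation:
Click 1 (2,1) count=2: revealed 1 new [(2,1)] -> total=1
Click 2 (0,4) count=0: revealed 4 new [(0,3) (0,4) (1,3) (1,4)] -> total=5
Click 3 (4,2) count=2: revealed 1 new [(4,2)] -> total=6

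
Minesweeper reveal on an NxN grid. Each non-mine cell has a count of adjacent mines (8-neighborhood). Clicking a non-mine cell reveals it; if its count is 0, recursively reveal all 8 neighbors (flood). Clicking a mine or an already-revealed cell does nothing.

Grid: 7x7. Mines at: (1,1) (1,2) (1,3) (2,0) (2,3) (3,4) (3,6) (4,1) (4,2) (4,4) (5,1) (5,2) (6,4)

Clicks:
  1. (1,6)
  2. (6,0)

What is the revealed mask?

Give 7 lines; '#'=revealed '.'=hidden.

Answer: ....###
....###
....###
.......
.......
.......
#......

Derivation:
Click 1 (1,6) count=0: revealed 9 new [(0,4) (0,5) (0,6) (1,4) (1,5) (1,6) (2,4) (2,5) (2,6)] -> total=9
Click 2 (6,0) count=1: revealed 1 new [(6,0)] -> total=10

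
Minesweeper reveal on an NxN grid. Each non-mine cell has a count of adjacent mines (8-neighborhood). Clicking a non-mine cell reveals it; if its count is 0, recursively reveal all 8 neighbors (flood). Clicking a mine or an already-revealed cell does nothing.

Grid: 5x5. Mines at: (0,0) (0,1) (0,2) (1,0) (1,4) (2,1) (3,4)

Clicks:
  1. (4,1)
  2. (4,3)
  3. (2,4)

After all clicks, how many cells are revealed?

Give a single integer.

Click 1 (4,1) count=0: revealed 8 new [(3,0) (3,1) (3,2) (3,3) (4,0) (4,1) (4,2) (4,3)] -> total=8
Click 2 (4,3) count=1: revealed 0 new [(none)] -> total=8
Click 3 (2,4) count=2: revealed 1 new [(2,4)] -> total=9

Answer: 9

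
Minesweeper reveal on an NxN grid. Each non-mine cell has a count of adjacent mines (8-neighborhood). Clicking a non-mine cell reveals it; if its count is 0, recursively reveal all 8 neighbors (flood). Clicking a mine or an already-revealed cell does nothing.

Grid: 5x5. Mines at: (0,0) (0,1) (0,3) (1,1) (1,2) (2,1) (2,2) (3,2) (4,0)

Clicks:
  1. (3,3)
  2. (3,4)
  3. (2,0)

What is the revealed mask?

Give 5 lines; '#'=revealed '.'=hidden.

Answer: .....
...##
#..##
...##
...##

Derivation:
Click 1 (3,3) count=2: revealed 1 new [(3,3)] -> total=1
Click 2 (3,4) count=0: revealed 7 new [(1,3) (1,4) (2,3) (2,4) (3,4) (4,3) (4,4)] -> total=8
Click 3 (2,0) count=2: revealed 1 new [(2,0)] -> total=9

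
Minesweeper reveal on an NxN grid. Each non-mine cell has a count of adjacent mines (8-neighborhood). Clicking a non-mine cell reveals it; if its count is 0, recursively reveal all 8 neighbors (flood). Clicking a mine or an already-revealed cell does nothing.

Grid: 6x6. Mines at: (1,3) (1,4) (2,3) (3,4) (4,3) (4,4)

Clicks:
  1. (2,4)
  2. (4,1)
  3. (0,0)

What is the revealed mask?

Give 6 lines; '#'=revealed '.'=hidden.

Answer: ###...
###...
###.#.
###...
###...
###...

Derivation:
Click 1 (2,4) count=4: revealed 1 new [(2,4)] -> total=1
Click 2 (4,1) count=0: revealed 18 new [(0,0) (0,1) (0,2) (1,0) (1,1) (1,2) (2,0) (2,1) (2,2) (3,0) (3,1) (3,2) (4,0) (4,1) (4,2) (5,0) (5,1) (5,2)] -> total=19
Click 3 (0,0) count=0: revealed 0 new [(none)] -> total=19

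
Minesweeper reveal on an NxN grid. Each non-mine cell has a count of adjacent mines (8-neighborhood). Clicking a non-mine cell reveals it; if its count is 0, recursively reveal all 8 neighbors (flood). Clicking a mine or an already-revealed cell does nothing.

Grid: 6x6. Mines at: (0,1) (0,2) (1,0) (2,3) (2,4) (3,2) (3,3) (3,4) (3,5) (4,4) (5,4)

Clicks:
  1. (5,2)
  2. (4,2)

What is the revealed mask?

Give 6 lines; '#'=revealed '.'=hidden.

Click 1 (5,2) count=0: revealed 12 new [(2,0) (2,1) (3,0) (3,1) (4,0) (4,1) (4,2) (4,3) (5,0) (5,1) (5,2) (5,3)] -> total=12
Click 2 (4,2) count=2: revealed 0 new [(none)] -> total=12

Answer: ......
......
##....
##....
####..
####..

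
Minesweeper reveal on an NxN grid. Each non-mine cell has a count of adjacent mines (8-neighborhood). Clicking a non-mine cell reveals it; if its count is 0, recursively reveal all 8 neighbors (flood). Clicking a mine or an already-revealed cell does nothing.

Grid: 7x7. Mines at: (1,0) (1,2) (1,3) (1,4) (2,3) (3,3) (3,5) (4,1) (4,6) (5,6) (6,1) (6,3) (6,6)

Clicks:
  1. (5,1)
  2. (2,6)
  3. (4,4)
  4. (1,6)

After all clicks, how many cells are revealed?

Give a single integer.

Click 1 (5,1) count=2: revealed 1 new [(5,1)] -> total=1
Click 2 (2,6) count=1: revealed 1 new [(2,6)] -> total=2
Click 3 (4,4) count=2: revealed 1 new [(4,4)] -> total=3
Click 4 (1,6) count=0: revealed 5 new [(0,5) (0,6) (1,5) (1,6) (2,5)] -> total=8

Answer: 8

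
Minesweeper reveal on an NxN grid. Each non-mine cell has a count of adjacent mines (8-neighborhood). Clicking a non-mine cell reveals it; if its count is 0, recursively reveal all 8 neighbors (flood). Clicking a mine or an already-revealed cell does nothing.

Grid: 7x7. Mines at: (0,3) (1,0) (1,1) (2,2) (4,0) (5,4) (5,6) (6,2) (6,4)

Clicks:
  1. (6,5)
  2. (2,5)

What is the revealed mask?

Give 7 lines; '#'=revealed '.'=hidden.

Click 1 (6,5) count=3: revealed 1 new [(6,5)] -> total=1
Click 2 (2,5) count=0: revealed 19 new [(0,4) (0,5) (0,6) (1,3) (1,4) (1,5) (1,6) (2,3) (2,4) (2,5) (2,6) (3,3) (3,4) (3,5) (3,6) (4,3) (4,4) (4,5) (4,6)] -> total=20

Answer: ....###
...####
...####
...####
...####
.......
.....#.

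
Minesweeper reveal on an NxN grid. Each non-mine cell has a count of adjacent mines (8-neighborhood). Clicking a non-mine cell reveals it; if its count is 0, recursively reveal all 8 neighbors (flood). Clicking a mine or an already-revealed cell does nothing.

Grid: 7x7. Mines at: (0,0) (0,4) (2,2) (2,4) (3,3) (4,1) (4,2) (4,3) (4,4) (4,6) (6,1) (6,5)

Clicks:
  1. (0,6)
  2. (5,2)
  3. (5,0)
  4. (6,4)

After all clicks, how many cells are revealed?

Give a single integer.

Click 1 (0,6) count=0: revealed 8 new [(0,5) (0,6) (1,5) (1,6) (2,5) (2,6) (3,5) (3,6)] -> total=8
Click 2 (5,2) count=4: revealed 1 new [(5,2)] -> total=9
Click 3 (5,0) count=2: revealed 1 new [(5,0)] -> total=10
Click 4 (6,4) count=1: revealed 1 new [(6,4)] -> total=11

Answer: 11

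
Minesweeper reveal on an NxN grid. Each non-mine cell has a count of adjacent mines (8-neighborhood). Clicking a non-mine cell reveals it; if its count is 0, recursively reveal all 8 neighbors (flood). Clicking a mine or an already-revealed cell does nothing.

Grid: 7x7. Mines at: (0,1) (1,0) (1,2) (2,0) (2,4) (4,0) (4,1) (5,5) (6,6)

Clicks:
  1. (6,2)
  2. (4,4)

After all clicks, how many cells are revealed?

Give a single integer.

Answer: 16

Derivation:
Click 1 (6,2) count=0: revealed 16 new [(3,2) (3,3) (3,4) (4,2) (4,3) (4,4) (5,0) (5,1) (5,2) (5,3) (5,4) (6,0) (6,1) (6,2) (6,3) (6,4)] -> total=16
Click 2 (4,4) count=1: revealed 0 new [(none)] -> total=16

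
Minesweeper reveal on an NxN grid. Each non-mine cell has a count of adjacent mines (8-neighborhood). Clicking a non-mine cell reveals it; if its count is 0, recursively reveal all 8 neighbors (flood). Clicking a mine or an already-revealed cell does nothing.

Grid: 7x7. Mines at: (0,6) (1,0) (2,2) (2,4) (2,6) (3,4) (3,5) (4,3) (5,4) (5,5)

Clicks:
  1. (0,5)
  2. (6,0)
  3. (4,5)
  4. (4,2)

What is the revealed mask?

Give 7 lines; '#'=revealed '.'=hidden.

Answer: .....#.
.......
##.....
###....
###..#.
####...
####...

Derivation:
Click 1 (0,5) count=1: revealed 1 new [(0,5)] -> total=1
Click 2 (6,0) count=0: revealed 16 new [(2,0) (2,1) (3,0) (3,1) (3,2) (4,0) (4,1) (4,2) (5,0) (5,1) (5,2) (5,3) (6,0) (6,1) (6,2) (6,3)] -> total=17
Click 3 (4,5) count=4: revealed 1 new [(4,5)] -> total=18
Click 4 (4,2) count=1: revealed 0 new [(none)] -> total=18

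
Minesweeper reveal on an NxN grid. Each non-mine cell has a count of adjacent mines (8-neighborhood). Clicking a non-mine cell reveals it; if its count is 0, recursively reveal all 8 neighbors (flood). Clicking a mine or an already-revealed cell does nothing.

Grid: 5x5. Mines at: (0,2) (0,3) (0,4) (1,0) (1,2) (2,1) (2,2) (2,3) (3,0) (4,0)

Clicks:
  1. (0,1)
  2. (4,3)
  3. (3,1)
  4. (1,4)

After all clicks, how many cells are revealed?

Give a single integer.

Answer: 10

Derivation:
Click 1 (0,1) count=3: revealed 1 new [(0,1)] -> total=1
Click 2 (4,3) count=0: revealed 8 new [(3,1) (3,2) (3,3) (3,4) (4,1) (4,2) (4,3) (4,4)] -> total=9
Click 3 (3,1) count=4: revealed 0 new [(none)] -> total=9
Click 4 (1,4) count=3: revealed 1 new [(1,4)] -> total=10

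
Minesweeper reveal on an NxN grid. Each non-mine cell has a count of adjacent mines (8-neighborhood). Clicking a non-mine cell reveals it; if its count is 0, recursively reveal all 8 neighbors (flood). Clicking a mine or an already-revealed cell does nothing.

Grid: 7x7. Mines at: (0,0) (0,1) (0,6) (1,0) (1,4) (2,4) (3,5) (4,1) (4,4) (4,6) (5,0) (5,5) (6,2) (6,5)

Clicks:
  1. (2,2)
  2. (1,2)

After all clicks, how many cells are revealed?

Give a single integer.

Answer: 9

Derivation:
Click 1 (2,2) count=0: revealed 9 new [(1,1) (1,2) (1,3) (2,1) (2,2) (2,3) (3,1) (3,2) (3,3)] -> total=9
Click 2 (1,2) count=1: revealed 0 new [(none)] -> total=9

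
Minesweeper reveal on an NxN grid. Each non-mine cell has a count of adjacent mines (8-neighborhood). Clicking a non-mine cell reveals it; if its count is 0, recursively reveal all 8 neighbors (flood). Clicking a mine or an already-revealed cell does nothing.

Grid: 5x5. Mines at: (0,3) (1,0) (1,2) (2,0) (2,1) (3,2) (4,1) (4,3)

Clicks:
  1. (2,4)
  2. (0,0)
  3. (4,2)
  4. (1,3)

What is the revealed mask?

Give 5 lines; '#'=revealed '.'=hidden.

Click 1 (2,4) count=0: revealed 6 new [(1,3) (1,4) (2,3) (2,4) (3,3) (3,4)] -> total=6
Click 2 (0,0) count=1: revealed 1 new [(0,0)] -> total=7
Click 3 (4,2) count=3: revealed 1 new [(4,2)] -> total=8
Click 4 (1,3) count=2: revealed 0 new [(none)] -> total=8

Answer: #....
...##
...##
...##
..#..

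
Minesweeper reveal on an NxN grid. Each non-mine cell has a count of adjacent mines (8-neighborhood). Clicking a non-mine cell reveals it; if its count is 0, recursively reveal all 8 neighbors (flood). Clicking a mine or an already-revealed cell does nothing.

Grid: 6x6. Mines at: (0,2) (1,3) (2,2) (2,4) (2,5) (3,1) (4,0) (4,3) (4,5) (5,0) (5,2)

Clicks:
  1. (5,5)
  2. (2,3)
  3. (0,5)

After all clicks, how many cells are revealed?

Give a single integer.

Answer: 6

Derivation:
Click 1 (5,5) count=1: revealed 1 new [(5,5)] -> total=1
Click 2 (2,3) count=3: revealed 1 new [(2,3)] -> total=2
Click 3 (0,5) count=0: revealed 4 new [(0,4) (0,5) (1,4) (1,5)] -> total=6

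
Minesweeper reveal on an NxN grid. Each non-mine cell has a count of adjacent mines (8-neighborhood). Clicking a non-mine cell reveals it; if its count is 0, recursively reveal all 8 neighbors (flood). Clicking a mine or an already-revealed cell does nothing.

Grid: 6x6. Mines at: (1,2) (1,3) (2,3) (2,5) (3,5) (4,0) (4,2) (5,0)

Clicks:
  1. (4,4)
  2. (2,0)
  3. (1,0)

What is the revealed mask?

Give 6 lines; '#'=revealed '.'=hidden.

Answer: ##....
##....
##....
##....
....#.
......

Derivation:
Click 1 (4,4) count=1: revealed 1 new [(4,4)] -> total=1
Click 2 (2,0) count=0: revealed 8 new [(0,0) (0,1) (1,0) (1,1) (2,0) (2,1) (3,0) (3,1)] -> total=9
Click 3 (1,0) count=0: revealed 0 new [(none)] -> total=9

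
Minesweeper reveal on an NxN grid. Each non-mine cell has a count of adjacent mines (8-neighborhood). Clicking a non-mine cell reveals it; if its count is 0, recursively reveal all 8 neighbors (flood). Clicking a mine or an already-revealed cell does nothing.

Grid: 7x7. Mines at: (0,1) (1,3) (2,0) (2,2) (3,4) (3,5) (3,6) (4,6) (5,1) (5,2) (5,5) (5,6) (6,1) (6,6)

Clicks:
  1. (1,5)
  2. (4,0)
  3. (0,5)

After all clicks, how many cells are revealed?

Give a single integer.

Click 1 (1,5) count=0: revealed 9 new [(0,4) (0,5) (0,6) (1,4) (1,5) (1,6) (2,4) (2,5) (2,6)] -> total=9
Click 2 (4,0) count=1: revealed 1 new [(4,0)] -> total=10
Click 3 (0,5) count=0: revealed 0 new [(none)] -> total=10

Answer: 10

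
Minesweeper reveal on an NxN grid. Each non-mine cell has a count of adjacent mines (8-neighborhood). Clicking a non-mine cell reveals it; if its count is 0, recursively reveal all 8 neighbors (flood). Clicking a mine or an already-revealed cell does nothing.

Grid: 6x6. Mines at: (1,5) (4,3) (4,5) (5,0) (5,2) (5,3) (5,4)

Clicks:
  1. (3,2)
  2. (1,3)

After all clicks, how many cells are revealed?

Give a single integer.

Click 1 (3,2) count=1: revealed 1 new [(3,2)] -> total=1
Click 2 (1,3) count=0: revealed 22 new [(0,0) (0,1) (0,2) (0,3) (0,4) (1,0) (1,1) (1,2) (1,3) (1,4) (2,0) (2,1) (2,2) (2,3) (2,4) (3,0) (3,1) (3,3) (3,4) (4,0) (4,1) (4,2)] -> total=23

Answer: 23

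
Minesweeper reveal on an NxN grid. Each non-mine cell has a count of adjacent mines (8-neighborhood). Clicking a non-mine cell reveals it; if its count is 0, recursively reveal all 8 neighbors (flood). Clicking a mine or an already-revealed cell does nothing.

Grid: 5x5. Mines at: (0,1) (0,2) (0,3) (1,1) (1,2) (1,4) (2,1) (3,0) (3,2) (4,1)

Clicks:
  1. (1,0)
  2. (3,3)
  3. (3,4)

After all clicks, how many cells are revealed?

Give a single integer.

Click 1 (1,0) count=3: revealed 1 new [(1,0)] -> total=1
Click 2 (3,3) count=1: revealed 1 new [(3,3)] -> total=2
Click 3 (3,4) count=0: revealed 5 new [(2,3) (2,4) (3,4) (4,3) (4,4)] -> total=7

Answer: 7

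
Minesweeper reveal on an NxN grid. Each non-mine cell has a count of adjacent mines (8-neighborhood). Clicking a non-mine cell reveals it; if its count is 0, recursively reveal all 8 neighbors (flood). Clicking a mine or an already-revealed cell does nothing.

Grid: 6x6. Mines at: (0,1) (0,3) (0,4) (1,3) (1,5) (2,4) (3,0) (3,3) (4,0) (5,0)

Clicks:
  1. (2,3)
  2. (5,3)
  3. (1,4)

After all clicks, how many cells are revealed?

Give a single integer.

Click 1 (2,3) count=3: revealed 1 new [(2,3)] -> total=1
Click 2 (5,3) count=0: revealed 12 new [(3,4) (3,5) (4,1) (4,2) (4,3) (4,4) (4,5) (5,1) (5,2) (5,3) (5,4) (5,5)] -> total=13
Click 3 (1,4) count=5: revealed 1 new [(1,4)] -> total=14

Answer: 14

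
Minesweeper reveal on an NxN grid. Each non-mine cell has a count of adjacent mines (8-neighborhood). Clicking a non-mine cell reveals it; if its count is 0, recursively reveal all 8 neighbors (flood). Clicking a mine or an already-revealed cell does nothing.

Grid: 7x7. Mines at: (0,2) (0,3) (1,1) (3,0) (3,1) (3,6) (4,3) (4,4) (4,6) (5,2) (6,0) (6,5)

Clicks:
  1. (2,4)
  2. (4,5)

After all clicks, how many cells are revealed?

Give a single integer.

Click 1 (2,4) count=0: revealed 17 new [(0,4) (0,5) (0,6) (1,2) (1,3) (1,4) (1,5) (1,6) (2,2) (2,3) (2,4) (2,5) (2,6) (3,2) (3,3) (3,4) (3,5)] -> total=17
Click 2 (4,5) count=3: revealed 1 new [(4,5)] -> total=18

Answer: 18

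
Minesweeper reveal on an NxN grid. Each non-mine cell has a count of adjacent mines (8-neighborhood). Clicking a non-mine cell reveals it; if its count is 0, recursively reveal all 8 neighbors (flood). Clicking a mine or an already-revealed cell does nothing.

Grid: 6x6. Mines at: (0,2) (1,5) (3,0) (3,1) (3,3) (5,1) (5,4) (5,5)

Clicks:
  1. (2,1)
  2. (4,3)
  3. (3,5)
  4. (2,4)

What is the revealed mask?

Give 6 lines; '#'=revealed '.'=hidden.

Answer: ......
......
.#..##
....##
...###
......

Derivation:
Click 1 (2,1) count=2: revealed 1 new [(2,1)] -> total=1
Click 2 (4,3) count=2: revealed 1 new [(4,3)] -> total=2
Click 3 (3,5) count=0: revealed 6 new [(2,4) (2,5) (3,4) (3,5) (4,4) (4,5)] -> total=8
Click 4 (2,4) count=2: revealed 0 new [(none)] -> total=8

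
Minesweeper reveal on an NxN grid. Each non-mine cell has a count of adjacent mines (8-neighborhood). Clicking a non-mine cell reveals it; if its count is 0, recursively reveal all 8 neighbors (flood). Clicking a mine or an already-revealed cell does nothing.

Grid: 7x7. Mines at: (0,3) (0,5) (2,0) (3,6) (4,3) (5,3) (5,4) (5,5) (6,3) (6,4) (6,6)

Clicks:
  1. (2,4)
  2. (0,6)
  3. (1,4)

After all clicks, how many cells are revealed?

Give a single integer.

Answer: 16

Derivation:
Click 1 (2,4) count=0: revealed 15 new [(1,1) (1,2) (1,3) (1,4) (1,5) (2,1) (2,2) (2,3) (2,4) (2,5) (3,1) (3,2) (3,3) (3,4) (3,5)] -> total=15
Click 2 (0,6) count=1: revealed 1 new [(0,6)] -> total=16
Click 3 (1,4) count=2: revealed 0 new [(none)] -> total=16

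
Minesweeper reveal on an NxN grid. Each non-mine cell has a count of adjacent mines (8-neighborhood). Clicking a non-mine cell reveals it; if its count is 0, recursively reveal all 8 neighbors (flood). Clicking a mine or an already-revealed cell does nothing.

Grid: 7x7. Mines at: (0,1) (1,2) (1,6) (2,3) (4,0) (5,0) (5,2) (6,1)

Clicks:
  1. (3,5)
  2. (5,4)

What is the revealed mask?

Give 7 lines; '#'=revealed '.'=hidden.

Click 1 (3,5) count=0: revealed 19 new [(2,4) (2,5) (2,6) (3,3) (3,4) (3,5) (3,6) (4,3) (4,4) (4,5) (4,6) (5,3) (5,4) (5,5) (5,6) (6,3) (6,4) (6,5) (6,6)] -> total=19
Click 2 (5,4) count=0: revealed 0 new [(none)] -> total=19

Answer: .......
.......
....###
...####
...####
...####
...####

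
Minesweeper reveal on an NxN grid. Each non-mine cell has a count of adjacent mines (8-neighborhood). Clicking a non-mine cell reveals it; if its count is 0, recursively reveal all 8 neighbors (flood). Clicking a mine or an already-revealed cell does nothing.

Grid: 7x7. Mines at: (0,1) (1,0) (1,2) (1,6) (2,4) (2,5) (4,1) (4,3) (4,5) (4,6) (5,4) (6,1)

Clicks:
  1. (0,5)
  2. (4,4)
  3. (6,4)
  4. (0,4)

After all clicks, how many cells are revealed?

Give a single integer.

Click 1 (0,5) count=1: revealed 1 new [(0,5)] -> total=1
Click 2 (4,4) count=3: revealed 1 new [(4,4)] -> total=2
Click 3 (6,4) count=1: revealed 1 new [(6,4)] -> total=3
Click 4 (0,4) count=0: revealed 5 new [(0,3) (0,4) (1,3) (1,4) (1,5)] -> total=8

Answer: 8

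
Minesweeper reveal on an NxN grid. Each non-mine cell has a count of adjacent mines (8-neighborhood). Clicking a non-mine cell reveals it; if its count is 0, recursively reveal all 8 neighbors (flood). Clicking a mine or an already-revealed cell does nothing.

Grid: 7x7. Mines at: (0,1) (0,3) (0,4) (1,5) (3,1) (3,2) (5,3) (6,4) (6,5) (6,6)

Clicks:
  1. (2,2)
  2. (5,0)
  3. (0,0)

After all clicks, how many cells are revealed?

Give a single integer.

Answer: 11

Derivation:
Click 1 (2,2) count=2: revealed 1 new [(2,2)] -> total=1
Click 2 (5,0) count=0: revealed 9 new [(4,0) (4,1) (4,2) (5,0) (5,1) (5,2) (6,0) (6,1) (6,2)] -> total=10
Click 3 (0,0) count=1: revealed 1 new [(0,0)] -> total=11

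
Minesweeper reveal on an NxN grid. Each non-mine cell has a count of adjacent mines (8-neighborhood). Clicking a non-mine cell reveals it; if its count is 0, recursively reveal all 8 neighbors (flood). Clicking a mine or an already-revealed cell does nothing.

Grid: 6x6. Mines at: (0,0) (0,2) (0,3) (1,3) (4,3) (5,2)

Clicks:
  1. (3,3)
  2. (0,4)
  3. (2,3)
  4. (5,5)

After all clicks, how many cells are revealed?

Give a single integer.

Click 1 (3,3) count=1: revealed 1 new [(3,3)] -> total=1
Click 2 (0,4) count=2: revealed 1 new [(0,4)] -> total=2
Click 3 (2,3) count=1: revealed 1 new [(2,3)] -> total=3
Click 4 (5,5) count=0: revealed 11 new [(0,5) (1,4) (1,5) (2,4) (2,5) (3,4) (3,5) (4,4) (4,5) (5,4) (5,5)] -> total=14

Answer: 14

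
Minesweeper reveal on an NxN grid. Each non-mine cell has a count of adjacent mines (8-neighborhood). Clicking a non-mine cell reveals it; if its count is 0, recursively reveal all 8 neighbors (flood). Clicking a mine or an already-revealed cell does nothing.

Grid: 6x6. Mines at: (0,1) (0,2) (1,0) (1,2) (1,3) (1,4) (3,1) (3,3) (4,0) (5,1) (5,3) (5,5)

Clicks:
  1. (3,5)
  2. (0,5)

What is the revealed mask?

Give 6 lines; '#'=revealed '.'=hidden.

Answer: .....#
......
....##
....##
....##
......

Derivation:
Click 1 (3,5) count=0: revealed 6 new [(2,4) (2,5) (3,4) (3,5) (4,4) (4,5)] -> total=6
Click 2 (0,5) count=1: revealed 1 new [(0,5)] -> total=7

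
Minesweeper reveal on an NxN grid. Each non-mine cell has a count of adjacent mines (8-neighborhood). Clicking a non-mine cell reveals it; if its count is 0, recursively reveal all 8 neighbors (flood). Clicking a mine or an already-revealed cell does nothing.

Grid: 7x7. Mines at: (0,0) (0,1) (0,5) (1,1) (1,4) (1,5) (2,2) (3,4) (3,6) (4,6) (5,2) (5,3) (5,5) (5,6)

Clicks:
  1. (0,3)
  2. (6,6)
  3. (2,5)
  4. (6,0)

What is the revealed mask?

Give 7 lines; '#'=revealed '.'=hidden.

Answer: ...#...
.......
##...#.
##.....
##.....
##.....
##....#

Derivation:
Click 1 (0,3) count=1: revealed 1 new [(0,3)] -> total=1
Click 2 (6,6) count=2: revealed 1 new [(6,6)] -> total=2
Click 3 (2,5) count=4: revealed 1 new [(2,5)] -> total=3
Click 4 (6,0) count=0: revealed 10 new [(2,0) (2,1) (3,0) (3,1) (4,0) (4,1) (5,0) (5,1) (6,0) (6,1)] -> total=13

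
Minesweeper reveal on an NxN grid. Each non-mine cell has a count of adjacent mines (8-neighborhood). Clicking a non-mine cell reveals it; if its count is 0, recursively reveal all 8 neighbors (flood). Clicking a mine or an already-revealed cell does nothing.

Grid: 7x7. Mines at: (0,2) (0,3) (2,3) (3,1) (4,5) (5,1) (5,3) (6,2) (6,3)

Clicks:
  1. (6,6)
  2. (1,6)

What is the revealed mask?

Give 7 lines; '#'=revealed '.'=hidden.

Click 1 (6,6) count=0: revealed 6 new [(5,4) (5,5) (5,6) (6,4) (6,5) (6,6)] -> total=6
Click 2 (1,6) count=0: revealed 12 new [(0,4) (0,5) (0,6) (1,4) (1,5) (1,6) (2,4) (2,5) (2,6) (3,4) (3,5) (3,6)] -> total=18

Answer: ....###
....###
....###
....###
.......
....###
....###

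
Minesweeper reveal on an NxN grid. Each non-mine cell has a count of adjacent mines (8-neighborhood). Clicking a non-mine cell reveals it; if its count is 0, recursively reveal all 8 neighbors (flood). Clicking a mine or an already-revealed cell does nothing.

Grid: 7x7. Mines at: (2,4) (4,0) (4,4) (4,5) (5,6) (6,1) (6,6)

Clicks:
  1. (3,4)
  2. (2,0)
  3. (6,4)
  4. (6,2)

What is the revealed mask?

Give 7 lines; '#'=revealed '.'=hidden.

Answer: #######
#######
####.##
#######
.###...
.#####.
..####.

Derivation:
Click 1 (3,4) count=3: revealed 1 new [(3,4)] -> total=1
Click 2 (2,0) count=0: revealed 32 new [(0,0) (0,1) (0,2) (0,3) (0,4) (0,5) (0,6) (1,0) (1,1) (1,2) (1,3) (1,4) (1,5) (1,6) (2,0) (2,1) (2,2) (2,3) (2,5) (2,6) (3,0) (3,1) (3,2) (3,3) (3,5) (3,6) (4,1) (4,2) (4,3) (5,1) (5,2) (5,3)] -> total=33
Click 3 (6,4) count=0: revealed 6 new [(5,4) (5,5) (6,2) (6,3) (6,4) (6,5)] -> total=39
Click 4 (6,2) count=1: revealed 0 new [(none)] -> total=39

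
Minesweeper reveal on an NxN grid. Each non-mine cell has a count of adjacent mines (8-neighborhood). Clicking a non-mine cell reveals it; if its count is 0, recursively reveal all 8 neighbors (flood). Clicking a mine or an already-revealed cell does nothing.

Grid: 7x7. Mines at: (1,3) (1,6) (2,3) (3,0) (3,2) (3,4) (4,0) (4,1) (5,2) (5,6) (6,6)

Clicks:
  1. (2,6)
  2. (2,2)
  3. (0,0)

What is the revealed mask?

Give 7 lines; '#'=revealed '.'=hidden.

Click 1 (2,6) count=1: revealed 1 new [(2,6)] -> total=1
Click 2 (2,2) count=3: revealed 1 new [(2,2)] -> total=2
Click 3 (0,0) count=0: revealed 8 new [(0,0) (0,1) (0,2) (1,0) (1,1) (1,2) (2,0) (2,1)] -> total=10

Answer: ###....
###....
###...#
.......
.......
.......
.......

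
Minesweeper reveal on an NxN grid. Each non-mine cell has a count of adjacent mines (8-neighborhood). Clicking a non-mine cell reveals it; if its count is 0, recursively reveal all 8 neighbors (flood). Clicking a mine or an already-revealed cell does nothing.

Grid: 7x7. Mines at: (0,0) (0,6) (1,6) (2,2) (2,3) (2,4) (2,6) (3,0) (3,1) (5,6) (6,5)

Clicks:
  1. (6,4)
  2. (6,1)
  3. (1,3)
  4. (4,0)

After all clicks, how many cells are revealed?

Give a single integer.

Answer: 22

Derivation:
Click 1 (6,4) count=1: revealed 1 new [(6,4)] -> total=1
Click 2 (6,1) count=0: revealed 20 new [(3,2) (3,3) (3,4) (3,5) (4,0) (4,1) (4,2) (4,3) (4,4) (4,5) (5,0) (5,1) (5,2) (5,3) (5,4) (5,5) (6,0) (6,1) (6,2) (6,3)] -> total=21
Click 3 (1,3) count=3: revealed 1 new [(1,3)] -> total=22
Click 4 (4,0) count=2: revealed 0 new [(none)] -> total=22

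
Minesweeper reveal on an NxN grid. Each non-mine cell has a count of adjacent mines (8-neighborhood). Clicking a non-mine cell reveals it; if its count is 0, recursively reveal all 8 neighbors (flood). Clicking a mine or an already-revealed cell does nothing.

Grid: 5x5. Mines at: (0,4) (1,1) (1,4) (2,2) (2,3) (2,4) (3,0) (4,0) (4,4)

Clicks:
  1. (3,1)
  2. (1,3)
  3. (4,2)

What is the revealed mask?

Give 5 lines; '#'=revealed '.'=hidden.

Click 1 (3,1) count=3: revealed 1 new [(3,1)] -> total=1
Click 2 (1,3) count=5: revealed 1 new [(1,3)] -> total=2
Click 3 (4,2) count=0: revealed 5 new [(3,2) (3,3) (4,1) (4,2) (4,3)] -> total=7

Answer: .....
...#.
.....
.###.
.###.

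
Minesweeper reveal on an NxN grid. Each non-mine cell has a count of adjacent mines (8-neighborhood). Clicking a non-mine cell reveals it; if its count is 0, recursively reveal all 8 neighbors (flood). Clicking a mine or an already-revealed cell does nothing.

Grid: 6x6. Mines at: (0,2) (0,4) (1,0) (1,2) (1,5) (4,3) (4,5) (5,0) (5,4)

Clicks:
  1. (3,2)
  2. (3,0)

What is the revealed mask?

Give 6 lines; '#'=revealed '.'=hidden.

Click 1 (3,2) count=1: revealed 1 new [(3,2)] -> total=1
Click 2 (3,0) count=0: revealed 8 new [(2,0) (2,1) (2,2) (3,0) (3,1) (4,0) (4,1) (4,2)] -> total=9

Answer: ......
......
###...
###...
###...
......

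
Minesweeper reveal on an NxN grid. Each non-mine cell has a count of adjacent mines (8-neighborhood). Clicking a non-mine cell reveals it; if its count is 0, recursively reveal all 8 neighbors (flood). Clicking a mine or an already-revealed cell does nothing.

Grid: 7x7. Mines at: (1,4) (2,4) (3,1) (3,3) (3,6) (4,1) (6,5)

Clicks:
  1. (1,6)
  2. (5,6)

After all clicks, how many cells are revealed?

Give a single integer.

Click 1 (1,6) count=0: revealed 6 new [(0,5) (0,6) (1,5) (1,6) (2,5) (2,6)] -> total=6
Click 2 (5,6) count=1: revealed 1 new [(5,6)] -> total=7

Answer: 7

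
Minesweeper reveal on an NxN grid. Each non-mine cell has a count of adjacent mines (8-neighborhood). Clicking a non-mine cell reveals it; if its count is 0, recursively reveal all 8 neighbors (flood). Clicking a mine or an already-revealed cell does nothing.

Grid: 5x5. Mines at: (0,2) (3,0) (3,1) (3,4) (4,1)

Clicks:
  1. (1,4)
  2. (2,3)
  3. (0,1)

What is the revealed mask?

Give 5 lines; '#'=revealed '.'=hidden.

Answer: .#.##
...##
...##
.....
.....

Derivation:
Click 1 (1,4) count=0: revealed 6 new [(0,3) (0,4) (1,3) (1,4) (2,3) (2,4)] -> total=6
Click 2 (2,3) count=1: revealed 0 new [(none)] -> total=6
Click 3 (0,1) count=1: revealed 1 new [(0,1)] -> total=7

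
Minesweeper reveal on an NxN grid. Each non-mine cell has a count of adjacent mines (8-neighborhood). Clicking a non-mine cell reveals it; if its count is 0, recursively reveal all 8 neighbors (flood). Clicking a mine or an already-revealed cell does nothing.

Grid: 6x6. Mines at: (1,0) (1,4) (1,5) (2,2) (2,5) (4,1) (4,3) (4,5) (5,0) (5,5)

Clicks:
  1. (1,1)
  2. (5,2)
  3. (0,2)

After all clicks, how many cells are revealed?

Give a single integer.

Answer: 7

Derivation:
Click 1 (1,1) count=2: revealed 1 new [(1,1)] -> total=1
Click 2 (5,2) count=2: revealed 1 new [(5,2)] -> total=2
Click 3 (0,2) count=0: revealed 5 new [(0,1) (0,2) (0,3) (1,2) (1,3)] -> total=7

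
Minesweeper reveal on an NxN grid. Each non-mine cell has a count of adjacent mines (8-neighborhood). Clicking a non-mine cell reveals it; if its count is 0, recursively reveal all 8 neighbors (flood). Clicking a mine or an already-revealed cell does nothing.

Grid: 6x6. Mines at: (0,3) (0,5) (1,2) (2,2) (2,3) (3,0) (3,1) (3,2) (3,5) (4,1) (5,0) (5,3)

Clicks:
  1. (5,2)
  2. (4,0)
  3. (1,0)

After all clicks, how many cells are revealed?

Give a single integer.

Answer: 8

Derivation:
Click 1 (5,2) count=2: revealed 1 new [(5,2)] -> total=1
Click 2 (4,0) count=4: revealed 1 new [(4,0)] -> total=2
Click 3 (1,0) count=0: revealed 6 new [(0,0) (0,1) (1,0) (1,1) (2,0) (2,1)] -> total=8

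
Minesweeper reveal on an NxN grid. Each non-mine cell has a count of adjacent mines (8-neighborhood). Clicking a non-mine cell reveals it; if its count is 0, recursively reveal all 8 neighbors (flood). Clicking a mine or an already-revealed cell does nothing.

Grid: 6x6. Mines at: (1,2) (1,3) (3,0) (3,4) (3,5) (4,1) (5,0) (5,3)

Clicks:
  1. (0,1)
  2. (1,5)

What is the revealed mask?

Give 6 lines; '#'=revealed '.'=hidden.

Answer: .#..##
....##
....##
......
......
......

Derivation:
Click 1 (0,1) count=1: revealed 1 new [(0,1)] -> total=1
Click 2 (1,5) count=0: revealed 6 new [(0,4) (0,5) (1,4) (1,5) (2,4) (2,5)] -> total=7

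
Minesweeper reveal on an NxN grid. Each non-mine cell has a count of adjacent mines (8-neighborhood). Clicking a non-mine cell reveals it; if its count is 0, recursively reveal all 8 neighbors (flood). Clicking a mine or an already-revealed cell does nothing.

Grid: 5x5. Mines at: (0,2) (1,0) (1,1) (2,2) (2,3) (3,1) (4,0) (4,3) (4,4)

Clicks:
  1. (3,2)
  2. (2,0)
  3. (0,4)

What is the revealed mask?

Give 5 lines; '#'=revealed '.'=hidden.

Answer: ...##
...##
#....
..#..
.....

Derivation:
Click 1 (3,2) count=4: revealed 1 new [(3,2)] -> total=1
Click 2 (2,0) count=3: revealed 1 new [(2,0)] -> total=2
Click 3 (0,4) count=0: revealed 4 new [(0,3) (0,4) (1,3) (1,4)] -> total=6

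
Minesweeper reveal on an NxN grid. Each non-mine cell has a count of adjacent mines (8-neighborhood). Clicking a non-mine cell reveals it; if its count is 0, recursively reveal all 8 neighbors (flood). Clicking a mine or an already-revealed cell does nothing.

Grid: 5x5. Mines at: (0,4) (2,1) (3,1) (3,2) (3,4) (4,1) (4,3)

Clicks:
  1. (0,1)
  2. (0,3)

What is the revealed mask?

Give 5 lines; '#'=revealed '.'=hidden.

Answer: ####.
####.
.....
.....
.....

Derivation:
Click 1 (0,1) count=0: revealed 8 new [(0,0) (0,1) (0,2) (0,3) (1,0) (1,1) (1,2) (1,3)] -> total=8
Click 2 (0,3) count=1: revealed 0 new [(none)] -> total=8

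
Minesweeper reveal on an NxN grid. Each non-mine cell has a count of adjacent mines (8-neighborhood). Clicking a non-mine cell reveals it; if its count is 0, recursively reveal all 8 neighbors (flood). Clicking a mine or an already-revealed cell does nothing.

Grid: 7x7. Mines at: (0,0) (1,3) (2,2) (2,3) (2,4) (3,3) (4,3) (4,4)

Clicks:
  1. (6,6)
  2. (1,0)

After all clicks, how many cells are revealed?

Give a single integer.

Click 1 (6,6) count=0: revealed 36 new [(0,4) (0,5) (0,6) (1,0) (1,1) (1,4) (1,5) (1,6) (2,0) (2,1) (2,5) (2,6) (3,0) (3,1) (3,2) (3,5) (3,6) (4,0) (4,1) (4,2) (4,5) (4,6) (5,0) (5,1) (5,2) (5,3) (5,4) (5,5) (5,6) (6,0) (6,1) (6,2) (6,3) (6,4) (6,5) (6,6)] -> total=36
Click 2 (1,0) count=1: revealed 0 new [(none)] -> total=36

Answer: 36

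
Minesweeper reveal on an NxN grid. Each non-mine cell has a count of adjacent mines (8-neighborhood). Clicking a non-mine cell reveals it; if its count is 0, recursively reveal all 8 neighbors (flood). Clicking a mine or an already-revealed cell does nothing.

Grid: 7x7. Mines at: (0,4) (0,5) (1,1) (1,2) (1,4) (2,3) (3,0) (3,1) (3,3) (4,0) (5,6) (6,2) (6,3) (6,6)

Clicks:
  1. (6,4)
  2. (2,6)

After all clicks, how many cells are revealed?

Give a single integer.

Click 1 (6,4) count=1: revealed 1 new [(6,4)] -> total=1
Click 2 (2,6) count=0: revealed 11 new [(1,5) (1,6) (2,4) (2,5) (2,6) (3,4) (3,5) (3,6) (4,4) (4,5) (4,6)] -> total=12

Answer: 12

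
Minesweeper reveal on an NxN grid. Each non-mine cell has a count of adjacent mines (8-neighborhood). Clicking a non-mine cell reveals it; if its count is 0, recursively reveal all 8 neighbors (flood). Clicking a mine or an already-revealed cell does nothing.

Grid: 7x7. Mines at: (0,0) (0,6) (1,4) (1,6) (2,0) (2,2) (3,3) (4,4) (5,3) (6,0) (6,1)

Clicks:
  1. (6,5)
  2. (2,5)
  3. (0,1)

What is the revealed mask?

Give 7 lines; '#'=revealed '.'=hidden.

Answer: .#.....
.......
.....##
.....##
.....##
....###
....###

Derivation:
Click 1 (6,5) count=0: revealed 12 new [(2,5) (2,6) (3,5) (3,6) (4,5) (4,6) (5,4) (5,5) (5,6) (6,4) (6,5) (6,6)] -> total=12
Click 2 (2,5) count=2: revealed 0 new [(none)] -> total=12
Click 3 (0,1) count=1: revealed 1 new [(0,1)] -> total=13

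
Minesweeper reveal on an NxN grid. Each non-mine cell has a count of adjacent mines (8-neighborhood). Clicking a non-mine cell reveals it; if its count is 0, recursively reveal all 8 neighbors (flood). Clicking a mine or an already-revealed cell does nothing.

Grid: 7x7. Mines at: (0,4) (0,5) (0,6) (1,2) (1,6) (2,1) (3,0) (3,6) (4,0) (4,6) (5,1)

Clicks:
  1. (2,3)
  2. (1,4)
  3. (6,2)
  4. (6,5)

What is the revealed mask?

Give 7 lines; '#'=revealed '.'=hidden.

Click 1 (2,3) count=1: revealed 1 new [(2,3)] -> total=1
Click 2 (1,4) count=2: revealed 1 new [(1,4)] -> total=2
Click 3 (6,2) count=1: revealed 1 new [(6,2)] -> total=3
Click 4 (6,5) count=0: revealed 22 new [(1,3) (1,5) (2,2) (2,4) (2,5) (3,2) (3,3) (3,4) (3,5) (4,2) (4,3) (4,4) (4,5) (5,2) (5,3) (5,4) (5,5) (5,6) (6,3) (6,4) (6,5) (6,6)] -> total=25

Answer: .......
...###.
..####.
..####.
..####.
..#####
..#####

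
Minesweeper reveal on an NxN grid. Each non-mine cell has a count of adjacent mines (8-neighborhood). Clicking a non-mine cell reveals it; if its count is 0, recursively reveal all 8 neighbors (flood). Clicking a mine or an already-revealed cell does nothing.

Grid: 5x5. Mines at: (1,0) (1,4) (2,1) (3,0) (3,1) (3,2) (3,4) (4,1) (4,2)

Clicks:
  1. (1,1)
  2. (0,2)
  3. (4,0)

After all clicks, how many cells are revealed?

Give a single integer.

Click 1 (1,1) count=2: revealed 1 new [(1,1)] -> total=1
Click 2 (0,2) count=0: revealed 5 new [(0,1) (0,2) (0,3) (1,2) (1,3)] -> total=6
Click 3 (4,0) count=3: revealed 1 new [(4,0)] -> total=7

Answer: 7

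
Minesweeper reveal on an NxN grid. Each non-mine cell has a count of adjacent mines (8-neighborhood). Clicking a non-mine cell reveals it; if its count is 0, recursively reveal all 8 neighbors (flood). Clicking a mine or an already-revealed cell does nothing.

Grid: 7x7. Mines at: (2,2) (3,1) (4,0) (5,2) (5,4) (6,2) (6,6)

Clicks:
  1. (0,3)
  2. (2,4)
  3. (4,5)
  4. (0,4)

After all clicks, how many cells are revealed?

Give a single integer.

Answer: 30

Derivation:
Click 1 (0,3) count=0: revealed 30 new [(0,0) (0,1) (0,2) (0,3) (0,4) (0,5) (0,6) (1,0) (1,1) (1,2) (1,3) (1,4) (1,5) (1,6) (2,0) (2,1) (2,3) (2,4) (2,5) (2,6) (3,3) (3,4) (3,5) (3,6) (4,3) (4,4) (4,5) (4,6) (5,5) (5,6)] -> total=30
Click 2 (2,4) count=0: revealed 0 new [(none)] -> total=30
Click 3 (4,5) count=1: revealed 0 new [(none)] -> total=30
Click 4 (0,4) count=0: revealed 0 new [(none)] -> total=30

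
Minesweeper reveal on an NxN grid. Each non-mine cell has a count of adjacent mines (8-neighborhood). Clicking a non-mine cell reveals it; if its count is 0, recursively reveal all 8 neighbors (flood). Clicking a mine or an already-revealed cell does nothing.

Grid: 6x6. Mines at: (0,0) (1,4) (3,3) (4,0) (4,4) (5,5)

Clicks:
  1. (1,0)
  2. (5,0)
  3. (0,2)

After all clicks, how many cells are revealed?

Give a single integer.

Answer: 15

Derivation:
Click 1 (1,0) count=1: revealed 1 new [(1,0)] -> total=1
Click 2 (5,0) count=1: revealed 1 new [(5,0)] -> total=2
Click 3 (0,2) count=0: revealed 13 new [(0,1) (0,2) (0,3) (1,1) (1,2) (1,3) (2,0) (2,1) (2,2) (2,3) (3,0) (3,1) (3,2)] -> total=15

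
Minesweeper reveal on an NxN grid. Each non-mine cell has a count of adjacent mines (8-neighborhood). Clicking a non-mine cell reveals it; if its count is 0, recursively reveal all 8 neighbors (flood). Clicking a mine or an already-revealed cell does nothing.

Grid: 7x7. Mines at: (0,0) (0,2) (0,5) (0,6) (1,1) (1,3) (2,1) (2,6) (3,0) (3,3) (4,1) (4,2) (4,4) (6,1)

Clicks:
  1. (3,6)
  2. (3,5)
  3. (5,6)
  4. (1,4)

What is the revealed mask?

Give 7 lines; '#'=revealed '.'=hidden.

Click 1 (3,6) count=1: revealed 1 new [(3,6)] -> total=1
Click 2 (3,5) count=2: revealed 1 new [(3,5)] -> total=2
Click 3 (5,6) count=0: revealed 12 new [(4,5) (4,6) (5,2) (5,3) (5,4) (5,5) (5,6) (6,2) (6,3) (6,4) (6,5) (6,6)] -> total=14
Click 4 (1,4) count=2: revealed 1 new [(1,4)] -> total=15

Answer: .......
....#..
.......
.....##
.....##
..#####
..#####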